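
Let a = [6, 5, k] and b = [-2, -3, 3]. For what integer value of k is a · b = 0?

a · b = 6·(-2) + 5·(-3) + k·3 = -27 + 3k
Set equal to 0: 3k = 27, so k = 9.

9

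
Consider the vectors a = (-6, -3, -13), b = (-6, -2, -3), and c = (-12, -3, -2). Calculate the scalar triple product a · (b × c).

36

b × c:
i: (-2)·(-2) - (-3)·(-3) = 4 - 9 = -5
j: (-3)·(-12) - (-6)·(-2) = 36 - 12 = 24
k: (-6)·(-3) - (-2)·(-12) = 18 - 24 = -6
b × c = (-5, 24, -6)
a · (b × c) = (-6)·(-5) + (-3)·24 + (-13)·(-6) = 30 - 72 + 78 = 36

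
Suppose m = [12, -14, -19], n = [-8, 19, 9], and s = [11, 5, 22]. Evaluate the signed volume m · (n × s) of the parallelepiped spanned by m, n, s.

n × s:
i: 19·22 - 9·5 = 418 - 45 = 373
j: 9·11 - (-8)·22 = 99 - (-176) = 275
k: (-8)·5 - 19·11 = -40 - 209 = -249
n × s = (373, 275, -249)
m · (n × s) = 12·373 + (-14)·275 + (-19)·(-249) = 4476 - 3850 + 4731 = 5357

5357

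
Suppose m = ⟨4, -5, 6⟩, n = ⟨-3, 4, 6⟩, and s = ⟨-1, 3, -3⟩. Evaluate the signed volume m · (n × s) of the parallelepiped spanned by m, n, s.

-75

n × s:
i: 4·(-3) - 6·3 = -12 - 18 = -30
j: 6·(-1) - (-3)·(-3) = -6 - 9 = -15
k: (-3)·3 - 4·(-1) = -9 - (-4) = -5
n × s = (-30, -15, -5)
m · (n × s) = 4·(-30) + (-5)·(-15) + 6·(-5) = -120 + 75 - 30 = -75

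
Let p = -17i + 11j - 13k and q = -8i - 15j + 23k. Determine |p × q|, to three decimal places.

i: 11·23 - (-13)·(-15) = 253 - 195 = 58
j: (-13)·(-8) - (-17)·23 = 104 - (-391) = 495
k: (-17)·(-15) - 11·(-8) = 255 - (-88) = 343
p × q = (58, 495, 343)
|p × q| = √(58² + 495² + 343²) = √366038 ≈ 605.0107

605.011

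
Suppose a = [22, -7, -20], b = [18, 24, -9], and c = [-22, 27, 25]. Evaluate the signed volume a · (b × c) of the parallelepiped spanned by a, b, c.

b × c:
i: 24·25 - (-9)·27 = 600 - (-243) = 843
j: (-9)·(-22) - 18·25 = 198 - 450 = -252
k: 18·27 - 24·(-22) = 486 - (-528) = 1014
b × c = (843, -252, 1014)
a · (b × c) = 22·843 + (-7)·(-252) + (-20)·1014 = 18546 + 1764 - 20280 = 30

30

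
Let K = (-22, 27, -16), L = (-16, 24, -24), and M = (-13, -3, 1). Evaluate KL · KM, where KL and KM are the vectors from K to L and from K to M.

8

KL = L − K = (6, -3, -8)
KM = M − K = (9, -30, 17)
KL · KM = 6·9 + (-3)·(-30) + (-8)·17 = 54 + 90 - 136 = 8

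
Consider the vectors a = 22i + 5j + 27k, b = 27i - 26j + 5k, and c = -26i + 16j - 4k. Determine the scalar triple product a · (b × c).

b × c:
i: (-26)·(-4) - 5·16 = 104 - 80 = 24
j: 5·(-26) - 27·(-4) = -130 - (-108) = -22
k: 27·16 - (-26)·(-26) = 432 - 676 = -244
b × c = (24, -22, -244)
a · (b × c) = 22·24 + 5·(-22) + 27·(-244) = 528 - 110 - 6588 = -6170

-6170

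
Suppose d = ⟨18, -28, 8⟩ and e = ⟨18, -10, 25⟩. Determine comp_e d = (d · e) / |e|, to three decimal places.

d · e = 18·18 + (-28)·(-10) + 8·25 = 324 + 280 + 200 = 804
|e| = √(324 + 100 + 625) = √1049 ≈ 32.3883
comp_e d = 804 / √1049 ≈ 24.824

24.824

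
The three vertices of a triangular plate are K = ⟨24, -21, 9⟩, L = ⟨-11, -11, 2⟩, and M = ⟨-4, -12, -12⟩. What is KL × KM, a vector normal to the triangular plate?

KL = (-35, 10, -7)
KM = (-28, 9, -21)
i: 10·(-21) - (-7)·9 = -210 - (-63) = -147
j: (-7)·(-28) - (-35)·(-21) = 196 - 735 = -539
k: (-35)·9 - 10·(-28) = -315 - (-280) = -35
KL × KM = (-147, -539, -35)

(-147, -539, -35)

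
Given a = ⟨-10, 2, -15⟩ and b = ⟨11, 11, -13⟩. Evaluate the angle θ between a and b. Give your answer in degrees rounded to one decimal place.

73.1

a · b = (-10)·11 + 2·11 + (-15)·(-13) = -110 + 22 + 195 = 107
|a|² = 100 + 4 + 225 = 329,  |a| = √329 ≈ 18.138357
|b|² = 121 + 121 + 169 = 411,  |b| = √411 ≈ 20.273135
cos θ = 107 / (18.138357 · 20.273135) ≈ 0.29098
θ = arccos(0.29098) ≈ 73.1°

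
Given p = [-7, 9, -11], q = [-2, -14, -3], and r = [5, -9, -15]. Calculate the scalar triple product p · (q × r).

q × r:
i: (-14)·(-15) - (-3)·(-9) = 210 - 27 = 183
j: (-3)·5 - (-2)·(-15) = -15 - 30 = -45
k: (-2)·(-9) - (-14)·5 = 18 - (-70) = 88
q × r = (183, -45, 88)
p · (q × r) = (-7)·183 + 9·(-45) + (-11)·88 = -1281 - 405 - 968 = -2654

-2654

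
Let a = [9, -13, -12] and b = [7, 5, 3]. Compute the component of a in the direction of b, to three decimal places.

a · b = 9·7 + (-13)·5 + (-12)·3 = 63 - 65 - 36 = -38
|b| = √(49 + 25 + 9) = √83 ≈ 9.1104
comp_b a = -38 / √83 ≈ -4.171

-4.171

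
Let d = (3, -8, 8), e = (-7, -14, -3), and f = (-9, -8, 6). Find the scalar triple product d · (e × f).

e × f:
i: (-14)·6 - (-3)·(-8) = -84 - 24 = -108
j: (-3)·(-9) - (-7)·6 = 27 - (-42) = 69
k: (-7)·(-8) - (-14)·(-9) = 56 - 126 = -70
e × f = (-108, 69, -70)
d · (e × f) = 3·(-108) + (-8)·69 + 8·(-70) = -324 - 552 - 560 = -1436

-1436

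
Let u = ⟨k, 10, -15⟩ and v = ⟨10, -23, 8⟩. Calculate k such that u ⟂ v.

35

u · v = k·10 + 10·(-23) + (-15)·8 = -350 + 10k
Set equal to 0: 10k = 350, so k = 35.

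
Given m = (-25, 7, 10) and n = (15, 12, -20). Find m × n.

i: 7·(-20) - 10·12 = -140 - 120 = -260
j: 10·15 - (-25)·(-20) = 150 - 500 = -350
k: (-25)·12 - 7·15 = -300 - 105 = -405
m × n = (-260, -350, -405)

(-260, -350, -405)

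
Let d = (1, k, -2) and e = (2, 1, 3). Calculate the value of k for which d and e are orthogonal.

d · e = 1·2 + k·1 + (-2)·3 = -4 + 1k
Set equal to 0: 1k = 4, so k = 4.

4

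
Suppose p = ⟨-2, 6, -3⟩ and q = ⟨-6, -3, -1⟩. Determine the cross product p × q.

i: 6·(-1) - (-3)·(-3) = -6 - 9 = -15
j: (-3)·(-6) - (-2)·(-1) = 18 - 2 = 16
k: (-2)·(-3) - 6·(-6) = 6 - (-36) = 42
p × q = (-15, 16, 42)

(-15, 16, 42)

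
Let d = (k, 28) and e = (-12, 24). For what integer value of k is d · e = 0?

d · e = k·(-12) + 28·24 = 672 - 12k
Set equal to 0: -12k = -672, so k = 56.

56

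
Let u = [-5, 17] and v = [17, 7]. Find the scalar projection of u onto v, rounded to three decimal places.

1.849

u · v = (-5)·17 + 17·7 = -85 + 119 = 34
|v| = √(289 + 49) = √338 ≈ 18.3848
comp_v u = 34 / √338 ≈ 1.849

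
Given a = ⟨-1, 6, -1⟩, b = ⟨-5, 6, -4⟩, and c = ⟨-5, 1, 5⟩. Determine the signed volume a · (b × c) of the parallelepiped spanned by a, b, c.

211

b × c:
i: 6·5 - (-4)·1 = 30 - (-4) = 34
j: (-4)·(-5) - (-5)·5 = 20 - (-25) = 45
k: (-5)·1 - 6·(-5) = -5 - (-30) = 25
b × c = (34, 45, 25)
a · (b × c) = (-1)·34 + 6·45 + (-1)·25 = -34 + 270 - 25 = 211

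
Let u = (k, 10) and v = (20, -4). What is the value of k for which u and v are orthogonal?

u · v = k·20 + 10·(-4) = -40 + 20k
Set equal to 0: 20k = 40, so k = 2.

2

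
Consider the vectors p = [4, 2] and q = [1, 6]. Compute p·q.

16

p · q = 4·1 + 2·6 = 4 + 12 = 16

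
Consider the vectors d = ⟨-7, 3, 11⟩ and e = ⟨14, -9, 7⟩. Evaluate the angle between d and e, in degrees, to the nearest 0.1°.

101.5

d · e = (-7)·14 + 3·(-9) + 11·7 = -98 - 27 + 77 = -48
|d|² = 49 + 9 + 121 = 179,  |d| = √179 ≈ 13.379088
|e|² = 196 + 81 + 49 = 326,  |e| = √326 ≈ 18.055470
cos θ = -48 / (13.379088 · 18.055470) ≈ -0.19870
θ = arccos(-0.19870) ≈ 101.5°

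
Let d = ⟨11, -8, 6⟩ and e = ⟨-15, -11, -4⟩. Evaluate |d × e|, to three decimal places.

i: (-8)·(-4) - 6·(-11) = 32 - (-66) = 98
j: 6·(-15) - 11·(-4) = -90 - (-44) = -46
k: 11·(-11) - (-8)·(-15) = -121 - 120 = -241
d × e = (98, -46, -241)
|d × e| = √(98² + (-46)² + (-241)²) = √69801 ≈ 264.1988

264.199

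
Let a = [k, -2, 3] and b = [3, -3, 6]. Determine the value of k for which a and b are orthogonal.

-8

a · b = k·3 + (-2)·(-3) + 3·6 = 24 + 3k
Set equal to 0: 3k = -24, so k = -8.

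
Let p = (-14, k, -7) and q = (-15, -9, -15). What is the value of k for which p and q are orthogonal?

35

p · q = (-14)·(-15) + k·(-9) + (-7)·(-15) = 315 - 9k
Set equal to 0: -9k = -315, so k = 35.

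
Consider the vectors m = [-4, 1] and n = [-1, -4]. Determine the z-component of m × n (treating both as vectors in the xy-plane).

17

(-4)·(-4) - 1·(-1) = 16 - (-1) = 17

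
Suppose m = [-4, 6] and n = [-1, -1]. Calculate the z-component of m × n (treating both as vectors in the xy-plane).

10

(-4)·(-1) - 6·(-1) = 4 - (-6) = 10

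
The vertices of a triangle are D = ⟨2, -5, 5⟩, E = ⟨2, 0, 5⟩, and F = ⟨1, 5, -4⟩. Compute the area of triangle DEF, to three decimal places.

DE = (0, 5, 0),  DF = (-1, 10, -9)
i: 5·(-9) - 0·10 = -45 - 0 = -45
j: 0·(-1) - 0·(-9) = 0 - 0 = 0
k: 0·10 - 5·(-1) = 0 - (-5) = 5
DE × DF = (-45, 0, 5)
|DE × DF| = √2050 ≈ 45.2769
area = ½ · 45.2769 ≈ 22.638

22.638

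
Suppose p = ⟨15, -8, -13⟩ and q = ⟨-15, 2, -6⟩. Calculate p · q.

p · q = 15·(-15) + (-8)·2 + (-13)·(-6) = -225 - 16 + 78 = -163

-163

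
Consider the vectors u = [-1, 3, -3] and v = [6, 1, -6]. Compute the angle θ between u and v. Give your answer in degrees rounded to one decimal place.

66.2

u · v = (-1)·6 + 3·1 + (-3)·(-6) = -6 + 3 + 18 = 15
|u|² = 1 + 9 + 9 = 19,  |u| = √19 ≈ 4.358899
|v|² = 36 + 1 + 36 = 73,  |v| = √73 ≈ 8.544004
cos θ = 15 / (4.358899 · 8.544004) ≈ 0.40277
θ = arccos(0.40277) ≈ 66.2°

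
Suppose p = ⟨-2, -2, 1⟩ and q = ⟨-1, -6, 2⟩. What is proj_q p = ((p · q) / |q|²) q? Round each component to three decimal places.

(-0.390, -2.341, 0.780)

p · q = (-2)·(-1) + (-2)·(-6) + 1·2 = 2 + 12 + 2 = 16
|q|² = 1 + 36 + 4 = 41
proj_q p = (16/41) · (-1, -6, 2) ≈ (-0.390, -2.341, 0.780)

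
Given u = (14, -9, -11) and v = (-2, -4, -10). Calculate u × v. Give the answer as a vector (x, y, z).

(46, 162, -74)

i: (-9)·(-10) - (-11)·(-4) = 90 - 44 = 46
j: (-11)·(-2) - 14·(-10) = 22 - (-140) = 162
k: 14·(-4) - (-9)·(-2) = -56 - 18 = -74
u × v = (46, 162, -74)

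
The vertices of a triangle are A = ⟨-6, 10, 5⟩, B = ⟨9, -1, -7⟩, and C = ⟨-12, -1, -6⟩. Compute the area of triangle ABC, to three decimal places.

AB = (15, -11, -12),  AC = (-6, -11, -11)
i: (-11)·(-11) - (-12)·(-11) = 121 - 132 = -11
j: (-12)·(-6) - 15·(-11) = 72 - (-165) = 237
k: 15·(-11) - (-11)·(-6) = -165 - 66 = -231
AB × AC = (-11, 237, -231)
|AB × AC| = √109651 ≈ 331.1359
area = ½ · 331.1359 ≈ 165.568

165.568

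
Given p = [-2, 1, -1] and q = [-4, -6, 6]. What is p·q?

p · q = (-2)·(-4) + 1·(-6) + (-1)·6 = 8 - 6 - 6 = -4

-4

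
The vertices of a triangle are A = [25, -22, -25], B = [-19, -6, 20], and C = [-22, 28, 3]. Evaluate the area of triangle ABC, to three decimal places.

1237.295

AB = (-44, 16, 45),  AC = (-47, 50, 28)
i: 16·28 - 45·50 = 448 - 2250 = -1802
j: 45·(-47) - (-44)·28 = -2115 - (-1232) = -883
k: (-44)·50 - 16·(-47) = -2200 - (-752) = -1448
AB × AC = (-1802, -883, -1448)
|AB × AC| = √6123597 ≈ 2474.5903
area = ½ · 2474.5903 ≈ 1237.295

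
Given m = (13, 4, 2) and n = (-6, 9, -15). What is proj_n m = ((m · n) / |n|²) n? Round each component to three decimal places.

m · n = 13·(-6) + 4·9 + 2·(-15) = -78 + 36 - 30 = -72
|n|² = 36 + 81 + 225 = 342
proj_n m = (-72/342) · (-6, 9, -15) ≈ (1.263, -1.895, 3.158)

(1.263, -1.895, 3.158)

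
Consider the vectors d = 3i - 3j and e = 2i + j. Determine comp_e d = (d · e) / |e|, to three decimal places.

d · e = 3·2 + (-3)·1 = 6 - 3 = 3
|e| = √(4 + 1) = √5 ≈ 2.2361
comp_e d = 3 / √5 ≈ 1.342

1.342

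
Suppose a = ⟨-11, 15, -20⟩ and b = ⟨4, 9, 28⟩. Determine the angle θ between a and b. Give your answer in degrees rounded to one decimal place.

a · b = (-11)·4 + 15·9 + (-20)·28 = -44 + 135 - 560 = -469
|a|² = 121 + 225 + 400 = 746,  |a| = √746 ≈ 27.313001
|b|² = 16 + 81 + 784 = 881,  |b| = √881 ≈ 29.681644
cos θ = -469 / (27.313001 · 29.681644) ≈ -0.57852
θ = arccos(-0.57852) ≈ 125.3°

125.3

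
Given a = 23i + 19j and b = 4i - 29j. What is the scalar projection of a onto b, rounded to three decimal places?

-15.679

a · b = 23·4 + 19·(-29) = 92 - 551 = -459
|b| = √(16 + 841) = √857 ≈ 29.2746
comp_b a = -459 / √857 ≈ -15.679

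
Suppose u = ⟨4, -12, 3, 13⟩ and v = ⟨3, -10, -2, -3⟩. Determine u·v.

u · v = 4·3 + (-12)·(-10) + 3·(-2) + 13·(-3) = 12 + 120 - 6 - 39 = 87

87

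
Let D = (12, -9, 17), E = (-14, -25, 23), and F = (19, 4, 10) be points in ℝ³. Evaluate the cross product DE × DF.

DE = (-26, -16, 6)
DF = (7, 13, -7)
i: (-16)·(-7) - 6·13 = 112 - 78 = 34
j: 6·7 - (-26)·(-7) = 42 - 182 = -140
k: (-26)·13 - (-16)·7 = -338 - (-112) = -226
DE × DF = (34, -140, -226)

(34, -140, -226)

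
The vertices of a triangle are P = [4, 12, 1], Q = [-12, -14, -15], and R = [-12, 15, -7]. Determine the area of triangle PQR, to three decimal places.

PQ = (-16, -26, -16),  PR = (-16, 3, -8)
i: (-26)·(-8) - (-16)·3 = 208 - (-48) = 256
j: (-16)·(-16) - (-16)·(-8) = 256 - 128 = 128
k: (-16)·3 - (-26)·(-16) = -48 - 416 = -464
PQ × PR = (256, 128, -464)
|PQ × PR| = √297216 ≈ 545.1752
area = ½ · 545.1752 ≈ 272.588

272.588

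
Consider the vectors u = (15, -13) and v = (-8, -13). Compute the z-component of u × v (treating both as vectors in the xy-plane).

-299

15·(-13) - (-13)·(-8) = -195 - 104 = -299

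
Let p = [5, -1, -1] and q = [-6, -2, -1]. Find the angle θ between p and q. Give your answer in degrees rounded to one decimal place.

144.2

p · q = 5·(-6) + (-1)·(-2) + (-1)·(-1) = -30 + 2 + 1 = -27
|p|² = 25 + 1 + 1 = 27,  |p| = √27 ≈ 5.196152
|q|² = 36 + 4 + 1 = 41,  |q| = √41 ≈ 6.403124
cos θ = -27 / (5.196152 · 6.403124) ≈ -0.81150
θ = arccos(-0.81150) ≈ 144.2°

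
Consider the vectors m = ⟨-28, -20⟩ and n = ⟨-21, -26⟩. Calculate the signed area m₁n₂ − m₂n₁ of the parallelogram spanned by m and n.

308

(-28)·(-26) - (-20)·(-21) = 728 - 420 = 308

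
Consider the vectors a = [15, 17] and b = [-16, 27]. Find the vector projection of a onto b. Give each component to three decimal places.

a · b = 15·(-16) + 17·27 = -240 + 459 = 219
|b|² = 256 + 729 = 985
proj_b a = (219/985) · (-16, 27) ≈ (-3.557, 6.003)

(-3.557, 6.003)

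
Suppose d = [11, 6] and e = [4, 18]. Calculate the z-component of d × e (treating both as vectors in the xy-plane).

11·18 - 6·4 = 198 - 24 = 174

174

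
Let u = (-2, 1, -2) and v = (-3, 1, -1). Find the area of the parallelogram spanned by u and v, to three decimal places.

i: 1·(-1) - (-2)·1 = -1 - (-2) = 1
j: (-2)·(-3) - (-2)·(-1) = 6 - 2 = 4
k: (-2)·1 - 1·(-3) = -2 - (-3) = 1
u × v = (1, 4, 1)
|u × v| = √(1² + 4² + 1²) = √18 ≈ 4.2426

4.243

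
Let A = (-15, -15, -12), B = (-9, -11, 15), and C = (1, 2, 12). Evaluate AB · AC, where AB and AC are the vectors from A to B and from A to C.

812

AB = B − A = (6, 4, 27)
AC = C − A = (16, 17, 24)
AB · AC = 6·16 + 4·17 + 27·24 = 96 + 68 + 648 = 812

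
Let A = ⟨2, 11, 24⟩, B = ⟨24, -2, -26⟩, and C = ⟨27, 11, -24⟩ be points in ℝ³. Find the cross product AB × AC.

(624, -194, 325)

AB = (22, -13, -50)
AC = (25, 0, -48)
i: (-13)·(-48) - (-50)·0 = 624 - 0 = 624
j: (-50)·25 - 22·(-48) = -1250 - (-1056) = -194
k: 22·0 - (-13)·25 = 0 - (-325) = 325
AB × AC = (624, -194, 325)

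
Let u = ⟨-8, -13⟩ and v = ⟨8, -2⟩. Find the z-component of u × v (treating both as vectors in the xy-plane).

120

(-8)·(-2) - (-13)·8 = 16 - (-104) = 120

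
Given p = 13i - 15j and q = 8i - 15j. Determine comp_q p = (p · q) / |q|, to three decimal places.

p · q = 13·8 + (-15)·(-15) = 104 + 225 = 329
|q| = √(64 + 225) = √289 ≈ 17.0000
comp_q p = 329 / √289 ≈ 19.353

19.353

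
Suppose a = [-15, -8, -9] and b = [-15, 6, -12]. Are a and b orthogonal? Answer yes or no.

no

a · b = (-15)·(-15) + (-8)·6 + (-9)·(-12) = 225 - 48 + 108 = 285
Nonzero, so the vectors are not orthogonal.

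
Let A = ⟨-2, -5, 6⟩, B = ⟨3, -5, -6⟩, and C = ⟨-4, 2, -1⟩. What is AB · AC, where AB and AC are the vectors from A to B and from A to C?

74

AB = B − A = (5, 0, -12)
AC = C − A = (-2, 7, -7)
AB · AC = 5·(-2) + 0·7 + (-12)·(-7) = -10 + 0 + 84 = 74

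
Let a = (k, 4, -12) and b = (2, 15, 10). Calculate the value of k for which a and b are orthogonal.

30

a · b = k·2 + 4·15 + (-12)·10 = -60 + 2k
Set equal to 0: 2k = 60, so k = 30.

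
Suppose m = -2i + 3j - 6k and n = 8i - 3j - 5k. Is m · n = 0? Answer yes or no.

no

m · n = (-2)·8 + 3·(-3) + (-6)·(-5) = -16 - 9 + 30 = 5
Nonzero, so the vectors are not orthogonal.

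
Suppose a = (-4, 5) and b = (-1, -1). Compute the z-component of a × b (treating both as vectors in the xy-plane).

9

(-4)·(-1) - 5·(-1) = 4 - (-5) = 9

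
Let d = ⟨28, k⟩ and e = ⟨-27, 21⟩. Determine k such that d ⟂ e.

36

d · e = 28·(-27) + k·21 = -756 + 21k
Set equal to 0: 21k = 756, so k = 36.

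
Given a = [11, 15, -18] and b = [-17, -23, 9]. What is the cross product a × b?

(-279, 207, 2)

i: 15·9 - (-18)·(-23) = 135 - 414 = -279
j: (-18)·(-17) - 11·9 = 306 - 99 = 207
k: 11·(-23) - 15·(-17) = -253 - (-255) = 2
a × b = (-279, 207, 2)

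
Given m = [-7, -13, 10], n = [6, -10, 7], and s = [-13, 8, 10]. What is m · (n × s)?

n × s:
i: (-10)·10 - 7·8 = -100 - 56 = -156
j: 7·(-13) - 6·10 = -91 - 60 = -151
k: 6·8 - (-10)·(-13) = 48 - 130 = -82
n × s = (-156, -151, -82)
m · (n × s) = (-7)·(-156) + (-13)·(-151) + 10·(-82) = 1092 + 1963 - 820 = 2235

2235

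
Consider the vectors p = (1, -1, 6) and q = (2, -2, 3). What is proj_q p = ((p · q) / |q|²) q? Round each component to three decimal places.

p · q = 1·2 + (-1)·(-2) + 6·3 = 2 + 2 + 18 = 22
|q|² = 4 + 4 + 9 = 17
proj_q p = (22/17) · (2, -2, 3) ≈ (2.588, -2.588, 3.882)

(2.588, -2.588, 3.882)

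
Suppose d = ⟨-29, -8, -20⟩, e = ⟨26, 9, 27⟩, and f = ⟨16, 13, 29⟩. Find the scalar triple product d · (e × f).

e × f:
i: 9·29 - 27·13 = 261 - 351 = -90
j: 27·16 - 26·29 = 432 - 754 = -322
k: 26·13 - 9·16 = 338 - 144 = 194
e × f = (-90, -322, 194)
d · (e × f) = (-29)·(-90) + (-8)·(-322) + (-20)·194 = 2610 + 2576 - 3880 = 1306

1306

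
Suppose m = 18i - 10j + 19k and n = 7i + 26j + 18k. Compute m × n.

i: (-10)·18 - 19·26 = -180 - 494 = -674
j: 19·7 - 18·18 = 133 - 324 = -191
k: 18·26 - (-10)·7 = 468 - (-70) = 538
m × n = (-674, -191, 538)

(-674, -191, 538)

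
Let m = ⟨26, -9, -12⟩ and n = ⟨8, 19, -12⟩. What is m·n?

m · n = 26·8 + (-9)·19 + (-12)·(-12) = 208 - 171 + 144 = 181

181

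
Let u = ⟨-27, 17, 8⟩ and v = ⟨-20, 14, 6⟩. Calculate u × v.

(-10, 2, -38)

i: 17·6 - 8·14 = 102 - 112 = -10
j: 8·(-20) - (-27)·6 = -160 - (-162) = 2
k: (-27)·14 - 17·(-20) = -378 - (-340) = -38
u × v = (-10, 2, -38)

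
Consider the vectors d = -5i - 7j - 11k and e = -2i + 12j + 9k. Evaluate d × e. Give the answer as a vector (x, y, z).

(69, 67, -74)

i: (-7)·9 - (-11)·12 = -63 - (-132) = 69
j: (-11)·(-2) - (-5)·9 = 22 - (-45) = 67
k: (-5)·12 - (-7)·(-2) = -60 - 14 = -74
d × e = (69, 67, -74)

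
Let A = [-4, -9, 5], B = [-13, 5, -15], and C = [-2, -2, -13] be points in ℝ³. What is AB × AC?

(-112, -202, -91)

AB = (-9, 14, -20)
AC = (2, 7, -18)
i: 14·(-18) - (-20)·7 = -252 - (-140) = -112
j: (-20)·2 - (-9)·(-18) = -40 - 162 = -202
k: (-9)·7 - 14·2 = -63 - 28 = -91
AB × AC = (-112, -202, -91)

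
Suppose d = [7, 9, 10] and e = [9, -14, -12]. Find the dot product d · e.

d · e = 7·9 + 9·(-14) + 10·(-12) = 63 - 126 - 120 = -183

-183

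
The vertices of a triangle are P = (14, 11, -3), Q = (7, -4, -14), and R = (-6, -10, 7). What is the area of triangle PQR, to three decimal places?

251.331

PQ = (-7, -15, -11),  PR = (-20, -21, 10)
i: (-15)·10 - (-11)·(-21) = -150 - 231 = -381
j: (-11)·(-20) - (-7)·10 = 220 - (-70) = 290
k: (-7)·(-21) - (-15)·(-20) = 147 - 300 = -153
PQ × PR = (-381, 290, -153)
|PQ × PR| = √252670 ≈ 502.6629
area = ½ · 502.6629 ≈ 251.331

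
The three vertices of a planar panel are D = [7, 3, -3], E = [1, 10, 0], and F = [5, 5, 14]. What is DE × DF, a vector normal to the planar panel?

DE = (-6, 7, 3)
DF = (-2, 2, 17)
i: 7·17 - 3·2 = 119 - 6 = 113
j: 3·(-2) - (-6)·17 = -6 - (-102) = 96
k: (-6)·2 - 7·(-2) = -12 - (-14) = 2
DE × DF = (113, 96, 2)

(113, 96, 2)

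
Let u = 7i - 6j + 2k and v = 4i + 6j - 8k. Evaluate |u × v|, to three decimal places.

i: (-6)·(-8) - 2·6 = 48 - 12 = 36
j: 2·4 - 7·(-8) = 8 - (-56) = 64
k: 7·6 - (-6)·4 = 42 - (-24) = 66
u × v = (36, 64, 66)
|u × v| = √(36² + 64² + 66²) = √9748 ≈ 98.7320

98.732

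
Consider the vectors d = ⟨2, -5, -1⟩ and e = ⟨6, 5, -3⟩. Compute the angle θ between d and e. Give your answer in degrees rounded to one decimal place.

102.6

d · e = 2·6 + (-5)·5 + (-1)·(-3) = 12 - 25 + 3 = -10
|d|² = 4 + 25 + 1 = 30,  |d| = √30 ≈ 5.477226
|e|² = 36 + 25 + 9 = 70,  |e| = √70 ≈ 8.366600
cos θ = -10 / (5.477226 · 8.366600) ≈ -0.21822
θ = arccos(-0.21822) ≈ 102.6°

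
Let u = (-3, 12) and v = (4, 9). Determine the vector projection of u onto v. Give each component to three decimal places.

(3.959, 8.907)

u · v = (-3)·4 + 12·9 = -12 + 108 = 96
|v|² = 16 + 81 = 97
proj_v u = (96/97) · (4, 9) ≈ (3.959, 8.907)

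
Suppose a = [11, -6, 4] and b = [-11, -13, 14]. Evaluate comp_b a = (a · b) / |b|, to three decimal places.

a · b = 11·(-11) + (-6)·(-13) + 4·14 = -121 + 78 + 56 = 13
|b| = √(121 + 169 + 196) = √486 ≈ 22.0454
comp_b a = 13 / √486 ≈ 0.590

0.590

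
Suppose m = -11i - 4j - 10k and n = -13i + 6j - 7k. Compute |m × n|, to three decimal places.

156.451

i: (-4)·(-7) - (-10)·6 = 28 - (-60) = 88
j: (-10)·(-13) - (-11)·(-7) = 130 - 77 = 53
k: (-11)·6 - (-4)·(-13) = -66 - 52 = -118
m × n = (88, 53, -118)
|m × n| = √(88² + 53² + (-118)²) = √24477 ≈ 156.4513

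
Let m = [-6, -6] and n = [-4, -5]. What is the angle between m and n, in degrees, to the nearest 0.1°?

m · n = (-6)·(-4) + (-6)·(-5) = 24 + 30 = 54
|m|² = 36 + 36 = 72,  |m| = √72 ≈ 8.485281
|n|² = 16 + 25 = 41,  |n| = √41 ≈ 6.403124
cos θ = 54 / (8.485281 · 6.403124) ≈ 0.99388
θ = arccos(0.99388) ≈ 6.3°

6.3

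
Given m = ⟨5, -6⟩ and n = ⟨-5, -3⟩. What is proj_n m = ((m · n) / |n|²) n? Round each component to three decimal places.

(1.029, 0.618)

m · n = 5·(-5) + (-6)·(-3) = -25 + 18 = -7
|n|² = 25 + 9 = 34
proj_n m = (-7/34) · (-5, -3) ≈ (1.029, 0.618)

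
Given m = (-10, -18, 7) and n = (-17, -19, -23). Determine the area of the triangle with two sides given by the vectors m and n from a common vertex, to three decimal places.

329.570

i: (-18)·(-23) - 7·(-19) = 414 - (-133) = 547
j: 7·(-17) - (-10)·(-23) = -119 - 230 = -349
k: (-10)·(-19) - (-18)·(-17) = 190 - 306 = -116
m × n = (547, -349, -116)
|m × n| = √(547² + (-349)² + (-116)²) = √434466 ≈ 659.1403
area = ½ · 659.1403 ≈ 329.570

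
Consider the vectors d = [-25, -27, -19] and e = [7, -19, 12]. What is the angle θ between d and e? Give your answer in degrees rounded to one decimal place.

d · e = (-25)·7 + (-27)·(-19) + (-19)·12 = -175 + 513 - 228 = 110
|d|² = 625 + 729 + 361 = 1715,  |d| = √1715 ≈ 41.412558
|e|² = 49 + 361 + 144 = 554,  |e| = √554 ≈ 23.537205
cos θ = 110 / (41.412558 · 23.537205) ≈ 0.11285
θ = arccos(0.11285) ≈ 83.5°

83.5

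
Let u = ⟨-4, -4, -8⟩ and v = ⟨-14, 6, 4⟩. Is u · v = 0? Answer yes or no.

yes

u · v = (-4)·(-14) + (-4)·6 + (-8)·4 = 56 - 24 - 32 = 0
Zero, so the vectors are orthogonal.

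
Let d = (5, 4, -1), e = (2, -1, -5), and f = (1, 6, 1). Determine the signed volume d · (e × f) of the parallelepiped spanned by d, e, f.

104

e × f:
i: (-1)·1 - (-5)·6 = -1 - (-30) = 29
j: (-5)·1 - 2·1 = -5 - 2 = -7
k: 2·6 - (-1)·1 = 12 - (-1) = 13
e × f = (29, -7, 13)
d · (e × f) = 5·29 + 4·(-7) + (-1)·13 = 145 - 28 - 13 = 104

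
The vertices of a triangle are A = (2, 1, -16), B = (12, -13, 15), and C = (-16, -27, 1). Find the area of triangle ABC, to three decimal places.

AB = (10, -14, 31),  AC = (-18, -28, 17)
i: (-14)·17 - 31·(-28) = -238 - (-868) = 630
j: 31·(-18) - 10·17 = -558 - 170 = -728
k: 10·(-28) - (-14)·(-18) = -280 - 252 = -532
AB × AC = (630, -728, -532)
|AB × AC| = √1209908 ≈ 1099.9582
area = ½ · 1099.9582 ≈ 549.979

549.979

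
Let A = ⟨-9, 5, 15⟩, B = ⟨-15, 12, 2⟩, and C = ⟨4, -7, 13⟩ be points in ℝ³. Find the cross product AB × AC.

AB = (-6, 7, -13)
AC = (13, -12, -2)
i: 7·(-2) - (-13)·(-12) = -14 - 156 = -170
j: (-13)·13 - (-6)·(-2) = -169 - 12 = -181
k: (-6)·(-12) - 7·13 = 72 - 91 = -19
AB × AC = (-170, -181, -19)

(-170, -181, -19)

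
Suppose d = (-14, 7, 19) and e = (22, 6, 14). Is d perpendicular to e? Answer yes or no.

d · e = (-14)·22 + 7·6 + 19·14 = -308 + 42 + 266 = 0
Zero, so the vectors are orthogonal.

yes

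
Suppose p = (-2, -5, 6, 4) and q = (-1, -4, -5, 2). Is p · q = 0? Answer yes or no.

p · q = (-2)·(-1) + (-5)·(-4) + 6·(-5) + 4·2 = 2 + 20 - 30 + 8 = 0
Zero, so the vectors are orthogonal.

yes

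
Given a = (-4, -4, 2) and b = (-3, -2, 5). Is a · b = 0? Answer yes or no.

no

a · b = (-4)·(-3) + (-4)·(-2) + 2·5 = 12 + 8 + 10 = 30
Nonzero, so the vectors are not orthogonal.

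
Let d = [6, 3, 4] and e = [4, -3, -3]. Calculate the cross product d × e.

(3, 34, -30)

i: 3·(-3) - 4·(-3) = -9 - (-12) = 3
j: 4·4 - 6·(-3) = 16 - (-18) = 34
k: 6·(-3) - 3·4 = -18 - 12 = -30
d × e = (3, 34, -30)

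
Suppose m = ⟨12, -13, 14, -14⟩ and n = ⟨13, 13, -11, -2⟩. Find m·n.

-139

m · n = 12·13 + (-13)·13 + 14·(-11) + (-14)·(-2) = 156 - 169 - 154 + 28 = -139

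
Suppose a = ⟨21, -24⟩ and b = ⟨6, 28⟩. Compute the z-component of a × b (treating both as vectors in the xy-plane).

732

21·28 - (-24)·6 = 588 - (-144) = 732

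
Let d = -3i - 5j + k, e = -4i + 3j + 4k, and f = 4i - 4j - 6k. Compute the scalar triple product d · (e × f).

e × f:
i: 3·(-6) - 4·(-4) = -18 - (-16) = -2
j: 4·4 - (-4)·(-6) = 16 - 24 = -8
k: (-4)·(-4) - 3·4 = 16 - 12 = 4
e × f = (-2, -8, 4)
d · (e × f) = (-3)·(-2) + (-5)·(-8) + 1·4 = 6 + 40 + 4 = 50

50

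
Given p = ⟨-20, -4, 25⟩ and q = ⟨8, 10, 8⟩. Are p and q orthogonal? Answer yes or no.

p · q = (-20)·8 + (-4)·10 + 25·8 = -160 - 40 + 200 = 0
Zero, so the vectors are orthogonal.

yes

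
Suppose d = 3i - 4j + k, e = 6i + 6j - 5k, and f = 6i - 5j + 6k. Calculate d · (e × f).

e × f:
i: 6·6 - (-5)·(-5) = 36 - 25 = 11
j: (-5)·6 - 6·6 = -30 - 36 = -66
k: 6·(-5) - 6·6 = -30 - 36 = -66
e × f = (11, -66, -66)
d · (e × f) = 3·11 + (-4)·(-66) + 1·(-66) = 33 + 264 - 66 = 231

231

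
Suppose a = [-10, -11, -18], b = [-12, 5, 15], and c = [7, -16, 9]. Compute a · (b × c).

b × c:
i: 5·9 - 15·(-16) = 45 - (-240) = 285
j: 15·7 - (-12)·9 = 105 - (-108) = 213
k: (-12)·(-16) - 5·7 = 192 - 35 = 157
b × c = (285, 213, 157)
a · (b × c) = (-10)·285 + (-11)·213 + (-18)·157 = -2850 - 2343 - 2826 = -8019

-8019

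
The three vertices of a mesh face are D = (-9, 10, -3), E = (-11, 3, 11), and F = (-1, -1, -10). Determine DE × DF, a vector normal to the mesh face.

DE = (-2, -7, 14)
DF = (8, -11, -7)
i: (-7)·(-7) - 14·(-11) = 49 - (-154) = 203
j: 14·8 - (-2)·(-7) = 112 - 14 = 98
k: (-2)·(-11) - (-7)·8 = 22 - (-56) = 78
DE × DF = (203, 98, 78)

(203, 98, 78)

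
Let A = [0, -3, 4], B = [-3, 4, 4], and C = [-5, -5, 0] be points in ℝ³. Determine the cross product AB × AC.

(-28, -12, 41)

AB = (-3, 7, 0)
AC = (-5, -2, -4)
i: 7·(-4) - 0·(-2) = -28 - 0 = -28
j: 0·(-5) - (-3)·(-4) = 0 - 12 = -12
k: (-3)·(-2) - 7·(-5) = 6 - (-35) = 41
AB × AC = (-28, -12, 41)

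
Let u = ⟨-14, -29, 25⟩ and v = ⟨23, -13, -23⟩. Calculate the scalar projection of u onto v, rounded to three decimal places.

-14.845

u · v = (-14)·23 + (-29)·(-13) + 25·(-23) = -322 + 377 - 575 = -520
|v| = √(529 + 169 + 529) = √1227 ≈ 35.0286
comp_v u = -520 / √1227 ≈ -14.845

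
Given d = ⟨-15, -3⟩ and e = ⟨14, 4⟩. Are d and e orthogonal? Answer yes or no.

d · e = (-15)·14 + (-3)·4 = -210 - 12 = -222
Nonzero, so the vectors are not orthogonal.

no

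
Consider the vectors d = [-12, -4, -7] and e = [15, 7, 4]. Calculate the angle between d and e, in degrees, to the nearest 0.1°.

163.5

d · e = (-12)·15 + (-4)·7 + (-7)·4 = -180 - 28 - 28 = -236
|d|² = 144 + 16 + 49 = 209,  |d| = √209 ≈ 14.456832
|e|² = 225 + 49 + 16 = 290,  |e| = √290 ≈ 17.029386
cos θ = -236 / (14.456832 · 17.029386) ≈ -0.95861
θ = arccos(-0.95861) ≈ 163.5°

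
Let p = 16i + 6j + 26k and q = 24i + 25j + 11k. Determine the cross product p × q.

(-584, 448, 256)

i: 6·11 - 26·25 = 66 - 650 = -584
j: 26·24 - 16·11 = 624 - 176 = 448
k: 16·25 - 6·24 = 400 - 144 = 256
p × q = (-584, 448, 256)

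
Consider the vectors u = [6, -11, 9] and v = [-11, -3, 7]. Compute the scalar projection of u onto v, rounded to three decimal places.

u · v = 6·(-11) + (-11)·(-3) + 9·7 = -66 + 33 + 63 = 30
|v| = √(121 + 9 + 49) = √179 ≈ 13.3791
comp_v u = 30 / √179 ≈ 2.242

2.242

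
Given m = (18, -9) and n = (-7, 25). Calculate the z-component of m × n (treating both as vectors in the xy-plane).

18·25 - (-9)·(-7) = 450 - 63 = 387

387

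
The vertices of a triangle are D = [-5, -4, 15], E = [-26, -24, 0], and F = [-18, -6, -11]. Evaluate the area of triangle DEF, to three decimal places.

320.478

DE = (-21, -20, -15),  DF = (-13, -2, -26)
i: (-20)·(-26) - (-15)·(-2) = 520 - 30 = 490
j: (-15)·(-13) - (-21)·(-26) = 195 - 546 = -351
k: (-21)·(-2) - (-20)·(-13) = 42 - 260 = -218
DE × DF = (490, -351, -218)
|DE × DF| = √410825 ≈ 640.9563
area = ½ · 640.9563 ≈ 320.478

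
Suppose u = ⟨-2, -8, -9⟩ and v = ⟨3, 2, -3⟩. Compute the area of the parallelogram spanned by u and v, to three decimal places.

57.035

i: (-8)·(-3) - (-9)·2 = 24 - (-18) = 42
j: (-9)·3 - (-2)·(-3) = -27 - 6 = -33
k: (-2)·2 - (-8)·3 = -4 - (-24) = 20
u × v = (42, -33, 20)
|u × v| = √(42² + (-33)² + 20²) = √3253 ≈ 57.0351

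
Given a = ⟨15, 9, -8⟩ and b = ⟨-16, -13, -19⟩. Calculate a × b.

(-275, 413, -51)

i: 9·(-19) - (-8)·(-13) = -171 - 104 = -275
j: (-8)·(-16) - 15·(-19) = 128 - (-285) = 413
k: 15·(-13) - 9·(-16) = -195 - (-144) = -51
a × b = (-275, 413, -51)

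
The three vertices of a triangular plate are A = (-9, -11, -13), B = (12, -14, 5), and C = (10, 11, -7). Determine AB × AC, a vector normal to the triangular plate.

(-414, 216, 519)

AB = (21, -3, 18)
AC = (19, 22, 6)
i: (-3)·6 - 18·22 = -18 - 396 = -414
j: 18·19 - 21·6 = 342 - 126 = 216
k: 21·22 - (-3)·19 = 462 - (-57) = 519
AB × AC = (-414, 216, 519)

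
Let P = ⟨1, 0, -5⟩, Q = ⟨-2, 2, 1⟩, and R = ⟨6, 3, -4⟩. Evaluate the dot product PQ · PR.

PQ = Q − P = (-3, 2, 6)
PR = R − P = (5, 3, 1)
PQ · PR = (-3)·5 + 2·3 + 6·1 = -15 + 6 + 6 = -3

-3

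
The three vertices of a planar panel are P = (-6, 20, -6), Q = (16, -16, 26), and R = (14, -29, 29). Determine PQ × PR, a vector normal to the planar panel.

PQ = (22, -36, 32)
PR = (20, -49, 35)
i: (-36)·35 - 32·(-49) = -1260 - (-1568) = 308
j: 32·20 - 22·35 = 640 - 770 = -130
k: 22·(-49) - (-36)·20 = -1078 - (-720) = -358
PQ × PR = (308, -130, -358)

(308, -130, -358)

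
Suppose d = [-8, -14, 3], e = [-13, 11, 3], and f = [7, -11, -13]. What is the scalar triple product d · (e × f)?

3150

e × f:
i: 11·(-13) - 3·(-11) = -143 - (-33) = -110
j: 3·7 - (-13)·(-13) = 21 - 169 = -148
k: (-13)·(-11) - 11·7 = 143 - 77 = 66
e × f = (-110, -148, 66)
d · (e × f) = (-8)·(-110) + (-14)·(-148) + 3·66 = 880 + 2072 + 198 = 3150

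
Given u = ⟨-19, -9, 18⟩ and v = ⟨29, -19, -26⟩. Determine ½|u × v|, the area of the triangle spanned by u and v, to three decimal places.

424.100

i: (-9)·(-26) - 18·(-19) = 234 - (-342) = 576
j: 18·29 - (-19)·(-26) = 522 - 494 = 28
k: (-19)·(-19) - (-9)·29 = 361 - (-261) = 622
u × v = (576, 28, 622)
|u × v| = √(576² + 28² + 622²) = √719444 ≈ 848.2004
area = ½ · 848.2004 ≈ 424.100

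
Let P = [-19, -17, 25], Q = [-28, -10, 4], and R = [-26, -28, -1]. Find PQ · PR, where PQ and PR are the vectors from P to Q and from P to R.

532

PQ = Q − P = (-9, 7, -21)
PR = R − P = (-7, -11, -26)
PQ · PR = (-9)·(-7) + 7·(-11) + (-21)·(-26) = 63 - 77 + 546 = 532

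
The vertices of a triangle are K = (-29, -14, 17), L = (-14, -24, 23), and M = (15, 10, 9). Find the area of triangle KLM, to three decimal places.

KL = (15, -10, 6),  KM = (44, 24, -8)
i: (-10)·(-8) - 6·24 = 80 - 144 = -64
j: 6·44 - 15·(-8) = 264 - (-120) = 384
k: 15·24 - (-10)·44 = 360 - (-440) = 800
KL × KM = (-64, 384, 800)
|KL × KM| = √791552 ≈ 889.6921
area = ½ · 889.6921 ≈ 444.846

444.846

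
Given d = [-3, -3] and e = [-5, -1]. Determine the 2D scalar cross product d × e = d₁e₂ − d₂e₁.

(-3)·(-1) - (-3)·(-5) = 3 - 15 = -12

-12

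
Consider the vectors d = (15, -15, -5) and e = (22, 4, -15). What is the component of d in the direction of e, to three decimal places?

d · e = 15·22 + (-15)·4 + (-5)·(-15) = 330 - 60 + 75 = 345
|e| = √(484 + 16 + 225) = √725 ≈ 26.9258
comp_e d = 345 / √725 ≈ 12.813

12.813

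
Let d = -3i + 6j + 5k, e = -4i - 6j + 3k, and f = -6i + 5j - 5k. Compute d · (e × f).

e × f:
i: (-6)·(-5) - 3·5 = 30 - 15 = 15
j: 3·(-6) - (-4)·(-5) = -18 - 20 = -38
k: (-4)·5 - (-6)·(-6) = -20 - 36 = -56
e × f = (15, -38, -56)
d · (e × f) = (-3)·15 + 6·(-38) + 5·(-56) = -45 - 228 - 280 = -553

-553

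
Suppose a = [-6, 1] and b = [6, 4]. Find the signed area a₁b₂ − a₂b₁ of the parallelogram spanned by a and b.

-30

(-6)·4 - 1·6 = -24 - 6 = -30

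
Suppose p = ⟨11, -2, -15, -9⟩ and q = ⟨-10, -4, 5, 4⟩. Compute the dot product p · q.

p · q = 11·(-10) + (-2)·(-4) + (-15)·5 + (-9)·4 = -110 + 8 - 75 - 36 = -213

-213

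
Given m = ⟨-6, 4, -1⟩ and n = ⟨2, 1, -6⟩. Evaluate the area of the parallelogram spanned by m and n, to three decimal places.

46.573

i: 4·(-6) - (-1)·1 = -24 - (-1) = -23
j: (-1)·2 - (-6)·(-6) = -2 - 36 = -38
k: (-6)·1 - 4·2 = -6 - 8 = -14
m × n = (-23, -38, -14)
|m × n| = √((-23)² + (-38)² + (-14)²) = √2169 ≈ 46.5725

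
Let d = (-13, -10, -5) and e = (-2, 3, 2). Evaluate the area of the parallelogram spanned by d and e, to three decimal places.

i: (-10)·2 - (-5)·3 = -20 - (-15) = -5
j: (-5)·(-2) - (-13)·2 = 10 - (-26) = 36
k: (-13)·3 - (-10)·(-2) = -39 - 20 = -59
d × e = (-5, 36, -59)
|d × e| = √((-5)² + 36² + (-59)²) = √4802 ≈ 69.2965

69.296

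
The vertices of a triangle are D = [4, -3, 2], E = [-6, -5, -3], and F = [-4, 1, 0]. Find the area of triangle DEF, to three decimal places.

32.062

DE = (-10, -2, -5),  DF = (-8, 4, -2)
i: (-2)·(-2) - (-5)·4 = 4 - (-20) = 24
j: (-5)·(-8) - (-10)·(-2) = 40 - 20 = 20
k: (-10)·4 - (-2)·(-8) = -40 - 16 = -56
DE × DF = (24, 20, -56)
|DE × DF| = √4112 ≈ 64.1249
area = ½ · 64.1249 ≈ 32.062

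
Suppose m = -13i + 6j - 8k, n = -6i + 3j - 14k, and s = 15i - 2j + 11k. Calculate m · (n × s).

-665

n × s:
i: 3·11 - (-14)·(-2) = 33 - 28 = 5
j: (-14)·15 - (-6)·11 = -210 - (-66) = -144
k: (-6)·(-2) - 3·15 = 12 - 45 = -33
n × s = (5, -144, -33)
m · (n × s) = (-13)·5 + 6·(-144) + (-8)·(-33) = -65 - 864 + 264 = -665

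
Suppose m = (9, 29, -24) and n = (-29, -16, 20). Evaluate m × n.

(196, 516, 697)

i: 29·20 - (-24)·(-16) = 580 - 384 = 196
j: (-24)·(-29) - 9·20 = 696 - 180 = 516
k: 9·(-16) - 29·(-29) = -144 - (-841) = 697
m × n = (196, 516, 697)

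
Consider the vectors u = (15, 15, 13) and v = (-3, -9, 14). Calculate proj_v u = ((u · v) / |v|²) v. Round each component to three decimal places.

(-0.021, -0.063, 0.098)

u · v = 15·(-3) + 15·(-9) + 13·14 = -45 - 135 + 182 = 2
|v|² = 9 + 81 + 196 = 286
proj_v u = (2/286) · (-3, -9, 14) ≈ (-0.021, -0.063, 0.098)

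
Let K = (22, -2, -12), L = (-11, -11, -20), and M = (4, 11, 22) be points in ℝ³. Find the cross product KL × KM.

KL = (-33, -9, -8)
KM = (-18, 13, 34)
i: (-9)·34 - (-8)·13 = -306 - (-104) = -202
j: (-8)·(-18) - (-33)·34 = 144 - (-1122) = 1266
k: (-33)·13 - (-9)·(-18) = -429 - 162 = -591
KL × KM = (-202, 1266, -591)

(-202, 1266, -591)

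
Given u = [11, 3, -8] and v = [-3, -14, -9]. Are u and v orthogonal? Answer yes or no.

no

u · v = 11·(-3) + 3·(-14) + (-8)·(-9) = -33 - 42 + 72 = -3
Nonzero, so the vectors are not orthogonal.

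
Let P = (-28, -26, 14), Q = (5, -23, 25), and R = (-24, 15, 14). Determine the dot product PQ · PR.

255

PQ = Q − P = (33, 3, 11)
PR = R − P = (4, 41, 0)
PQ · PR = 33·4 + 3·41 + 11·0 = 132 + 123 + 0 = 255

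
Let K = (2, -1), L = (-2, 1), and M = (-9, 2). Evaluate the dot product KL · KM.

KL = L − K = (-4, 2)
KM = M − K = (-11, 3)
KL · KM = (-4)·(-11) + 2·3 = 44 + 6 = 50

50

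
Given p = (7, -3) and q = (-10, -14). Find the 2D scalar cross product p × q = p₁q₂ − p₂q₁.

-128

7·(-14) - (-3)·(-10) = -98 - 30 = -128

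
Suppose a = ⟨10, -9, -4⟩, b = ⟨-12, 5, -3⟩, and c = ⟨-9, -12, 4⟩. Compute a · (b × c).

-1591

b × c:
i: 5·4 - (-3)·(-12) = 20 - 36 = -16
j: (-3)·(-9) - (-12)·4 = 27 - (-48) = 75
k: (-12)·(-12) - 5·(-9) = 144 - (-45) = 189
b × c = (-16, 75, 189)
a · (b × c) = 10·(-16) + (-9)·75 + (-4)·189 = -160 - 675 - 756 = -1591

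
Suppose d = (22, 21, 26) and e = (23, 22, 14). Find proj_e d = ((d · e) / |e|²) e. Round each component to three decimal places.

d · e = 22·23 + 21·22 + 26·14 = 506 + 462 + 364 = 1332
|e|² = 529 + 484 + 196 = 1209
proj_e d = (1332/1209) · (23, 22, 14) ≈ (25.340, 24.238, 15.424)

(25.340, 24.238, 15.424)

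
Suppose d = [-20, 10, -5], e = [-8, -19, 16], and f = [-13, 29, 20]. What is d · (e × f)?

e × f:
i: (-19)·20 - 16·29 = -380 - 464 = -844
j: 16·(-13) - (-8)·20 = -208 - (-160) = -48
k: (-8)·29 - (-19)·(-13) = -232 - 247 = -479
e × f = (-844, -48, -479)
d · (e × f) = (-20)·(-844) + 10·(-48) + (-5)·(-479) = 16880 - 480 + 2395 = 18795

18795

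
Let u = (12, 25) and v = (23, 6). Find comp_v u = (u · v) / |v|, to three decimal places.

u · v = 12·23 + 25·6 = 276 + 150 = 426
|v| = √(529 + 36) = √565 ≈ 23.7697
comp_v u = 426 / √565 ≈ 17.922

17.922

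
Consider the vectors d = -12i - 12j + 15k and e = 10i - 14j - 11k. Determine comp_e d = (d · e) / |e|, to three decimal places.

d · e = (-12)·10 + (-12)·(-14) + 15·(-11) = -120 + 168 - 165 = -117
|e| = √(100 + 196 + 121) = √417 ≈ 20.4206
comp_e d = -117 / √417 ≈ -5.730

-5.730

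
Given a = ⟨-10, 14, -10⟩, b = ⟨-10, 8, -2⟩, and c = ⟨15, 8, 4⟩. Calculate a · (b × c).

1660

b × c:
i: 8·4 - (-2)·8 = 32 - (-16) = 48
j: (-2)·15 - (-10)·4 = -30 - (-40) = 10
k: (-10)·8 - 8·15 = -80 - 120 = -200
b × c = (48, 10, -200)
a · (b × c) = (-10)·48 + 14·10 + (-10)·(-200) = -480 + 140 + 2000 = 1660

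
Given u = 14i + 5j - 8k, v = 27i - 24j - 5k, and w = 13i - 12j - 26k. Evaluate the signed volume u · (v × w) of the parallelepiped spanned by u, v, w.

11177

v × w:
i: (-24)·(-26) - (-5)·(-12) = 624 - 60 = 564
j: (-5)·13 - 27·(-26) = -65 - (-702) = 637
k: 27·(-12) - (-24)·13 = -324 - (-312) = -12
v × w = (564, 637, -12)
u · (v × w) = 14·564 + 5·637 + (-8)·(-12) = 7896 + 3185 + 96 = 11177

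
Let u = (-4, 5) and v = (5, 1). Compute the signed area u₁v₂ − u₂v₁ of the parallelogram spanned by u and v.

-29

(-4)·1 - 5·5 = -4 - 25 = -29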